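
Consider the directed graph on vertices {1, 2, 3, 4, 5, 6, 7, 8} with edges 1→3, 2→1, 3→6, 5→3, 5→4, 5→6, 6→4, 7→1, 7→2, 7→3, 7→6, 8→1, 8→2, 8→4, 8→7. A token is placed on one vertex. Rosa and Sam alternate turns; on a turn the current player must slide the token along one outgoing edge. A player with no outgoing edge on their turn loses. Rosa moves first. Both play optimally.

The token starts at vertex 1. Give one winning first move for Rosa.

Positions with no move are L. A position that does have a move is losing for the player to move precisely when every available move leads to a winning position for the opponent. Fill in the labels:
Every edge goes from a vertex to one that appears earlier in the order 4, 6, 3, 5, 1, 2, 7, 8, so processing vertices in that order labels each vertex after all of its successors.
4: no outgoing edge → L
6: can move to 4, which is L ⇒ W
3: the only move is to 6(W), a W ⇒ L
5: can move to 3, which is L ⇒ W
1: can move to 3, which is L ⇒ W
2: the only move is to 1(W), a W ⇒ L
7: can move to 2, which is L ⇒ W
8: can move to 2, which is L ⇒ W
From 1, the L positions reachable in one move are: 3.

Move to 3.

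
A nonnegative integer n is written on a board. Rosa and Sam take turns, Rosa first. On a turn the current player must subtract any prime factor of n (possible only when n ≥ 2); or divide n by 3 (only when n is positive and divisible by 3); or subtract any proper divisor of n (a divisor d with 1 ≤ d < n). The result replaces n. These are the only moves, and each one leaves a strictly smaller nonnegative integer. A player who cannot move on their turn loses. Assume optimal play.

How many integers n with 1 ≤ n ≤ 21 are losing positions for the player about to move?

Compute win/loss labels from the base case upward. A position with no move is L. Any other position is W if it can reach an L in one move, else L.
n=0: no move → L
n=1: no move → L
n=2: can move to 0, which is L ⇒ W
n=3: can move to 0, which is L ⇒ W
n=4: moves to 2(W), 3(W); every one is W ⇒ L
n=5: can move to 0, which is L ⇒ W
n=6: can move to 4, which is L ⇒ W
n=7: can move to 0, which is L ⇒ W
n=8: can move to 4, which is L ⇒ W
n=9: moves to 3(W), 6(W), 8(W); every one is W ⇒ L
n=10: can move to 9, which is L ⇒ W
n=11: can move to 0, which is L ⇒ W
n=12: can move to 4, which is L ⇒ W
n=13: can move to 0, which is L ⇒ W
n=14: moves to 7(W), 12(W), 13(W); every one is W ⇒ L
n=15: can move to 14, which is L ⇒ W
n=16: can move to 14, which is L ⇒ W
n=17: can move to 0, which is L ⇒ W
n=18: can move to 9, which is L ⇒ W
n=19: can move to 0, which is L ⇒ W
n=20: moves to 10(W), 15(W), 16(W), 18(W), 19(W); every one is W ⇒ L
n=21: can move to 14, which is L ⇒ W
L entries with 1 ≤ n ≤ 21 (n=0 is outside the asked range and is not counted): n = 1, 4, 9, 14, 20; that makes 5.

5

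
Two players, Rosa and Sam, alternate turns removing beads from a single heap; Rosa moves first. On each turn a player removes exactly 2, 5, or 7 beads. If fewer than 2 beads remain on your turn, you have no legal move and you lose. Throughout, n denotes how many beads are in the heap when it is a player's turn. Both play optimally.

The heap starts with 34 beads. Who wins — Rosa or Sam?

Rosa wins.

Classify positions by backward induction: terminal positions (no move available) are L. From any other position, the mover wins iff some move reaches an L.
n=0: no move → L
n=1: no move → L
n=2: can move to 0, which is L ⇒ W
n=3: can move to 1, which is L ⇒ W
n=4: the only move is to 2(W), a W ⇒ L
n=5: can move to 0, which is L ⇒ W
n=6: can move to 4, which is L ⇒ W
n=7: can move to 0, which is L ⇒ W
n=8: can move to 1, which is L ⇒ W
n=9: can move to 4, which is L ⇒ W
n=10: moves to 8(W), 5(W), 3(W); every one is W ⇒ L
n=11: can move to 4, which is L ⇒ W
n=12: can move to 10, which is L ⇒ W
n=13: moves to 11(W), 8(W), 6(W); every one is W ⇒ L
n=14: moves to 12(W), 9(W), 7(W); every one is W ⇒ L
n=15: can move to 13, which is L ⇒ W
n=16: can move to 14, which is L ⇒ W
n=17: can move to 10, which is L ⇒ W
n=18: can move to 13, which is L ⇒ W
n=19: can move to 14, which is L ⇒ W
n=20: can move to 13, which is L ⇒ W
n=21: can move to 14, which is L ⇒ W
n=22: moves to 20(W), 17(W), 15(W); every one is W ⇒ L
n=23: moves to 21(W), 18(W), 16(W); every one is W ⇒ L
n=24: can move to 22, which is L ⇒ W
n=25: can move to 23, which is L ⇒ W
n=26: moves to 24(W), 21(W), 19(W); every one is W ⇒ L
n=27: can move to 22, which is L ⇒ W
n=28: can move to 26, which is L ⇒ W
n=29: can move to 22, which is L ⇒ W
n=30: can move to 23, which is L ⇒ W
n=31: can move to 26, which is L ⇒ W
n=32: moves to 30(W), 27(W), 25(W); every one is W ⇒ L
n=33: can move to 26, which is L ⇒ W
n=34: can move to 32, which is L ⇒ W
The starting position 34 is W: Rosa should remove 2, leaving 32, handing over an L position.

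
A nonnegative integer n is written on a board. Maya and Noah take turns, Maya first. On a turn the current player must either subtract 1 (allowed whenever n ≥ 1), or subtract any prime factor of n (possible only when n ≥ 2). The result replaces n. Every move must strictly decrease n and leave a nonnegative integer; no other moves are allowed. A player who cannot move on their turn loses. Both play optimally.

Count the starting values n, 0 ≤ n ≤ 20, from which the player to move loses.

Build the W/L table. Terminal = L. A non-terminal position is W if it has a move to some L; otherwise it is L.
n=0: no move → L
n=1: can move to 0, which is L ⇒ W
n=2: can move to 0, which is L ⇒ W
n=3: can move to 0, which is L ⇒ W
n=4: moves to 2(W), 3(W); every one is W ⇒ L
n=5: can move to 0, which is L ⇒ W
n=6: can move to 4, which is L ⇒ W
n=7: can move to 0, which is L ⇒ W
n=8: moves to 6(W), 7(W); every one is W ⇒ L
n=9: can move to 8, which is L ⇒ W
n=10: can move to 8, which is L ⇒ W
n=11: can move to 0, which is L ⇒ W
n=12: moves to 9(W), 10(W), 11(W); every one is W ⇒ L
n=13: can move to 0, which is L ⇒ W
n=14: can move to 12, which is L ⇒ W
n=15: can move to 12, which is L ⇒ W
n=16: moves to 14(W), 15(W); every one is W ⇒ L
n=17: can move to 0, which is L ⇒ W
n=18: can move to 16, which is L ⇒ W
n=19: can move to 0, which is L ⇒ W
n=20: moves to 15(W), 18(W), 19(W); every one is W ⇒ L
L entries with 0 ≤ n ≤ 20: n = 0, 4, 8, 12, 16, 20; that makes 6.

6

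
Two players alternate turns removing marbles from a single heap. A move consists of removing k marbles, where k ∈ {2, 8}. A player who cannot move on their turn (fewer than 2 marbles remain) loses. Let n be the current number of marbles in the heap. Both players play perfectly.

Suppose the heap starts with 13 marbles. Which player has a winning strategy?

The first player wins.

Use the standard recursion: the mover loses at a terminal position; elsewhere, the mover wins exactly when some move hands the opponent an L position.
n=0: no move → L
n=1: no move → L
n=2: can move to 0, which is L ⇒ W
n=3: can move to 1, which is L ⇒ W
n=4: the only move is to 2(W), a W ⇒ L
n=5: the only move is to 3(W), a W ⇒ L
n=6: can move to 4, which is L ⇒ W
n=7: can move to 5, which is L ⇒ W
n=8: can move to 0, which is L ⇒ W
n=9: can move to 1, which is L ⇒ W
n=10: moves to 8(W), 2(W); every one is W ⇒ L
n=11: moves to 9(W), 3(W); every one is W ⇒ L
n=12: can move to 10, which is L ⇒ W
n=13: can move to 11, which is L ⇒ W
The starting position 13 is W: the player to move should remove 2, leaving 11, handing over an L position.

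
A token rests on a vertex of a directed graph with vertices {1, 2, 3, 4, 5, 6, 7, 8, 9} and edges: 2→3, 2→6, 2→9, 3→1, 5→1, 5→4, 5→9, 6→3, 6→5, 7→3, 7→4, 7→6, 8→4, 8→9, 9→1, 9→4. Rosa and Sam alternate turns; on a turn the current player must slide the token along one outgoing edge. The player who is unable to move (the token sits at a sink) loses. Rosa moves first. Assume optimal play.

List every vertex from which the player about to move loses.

1, 4, 6

Build the W/L table. Terminal = L. A non-terminal position is W if it has a move to some L; otherwise it is L.
Every edge goes from a vertex to one that appears earlier in the order 4, 1, 9, 8, 3, 5, 6, 7, 2, so processing vertices in that order labels each vertex after all of its successors.
4: no outgoing edge → L
1: no outgoing edge → L
9: can move to 1, which is L ⇒ W
8: can move to 4, which is L ⇒ W
3: can move to 1, which is L ⇒ W
5: can move to 1, which is L ⇒ W
6: moves to 5(W), 3(W); every one is W ⇒ L
7: can move to 6, which is L ⇒ W
2: can move to 6, which is L ⇒ W
Reading off the rows marked L gives the requested list; there are 3 such vertices.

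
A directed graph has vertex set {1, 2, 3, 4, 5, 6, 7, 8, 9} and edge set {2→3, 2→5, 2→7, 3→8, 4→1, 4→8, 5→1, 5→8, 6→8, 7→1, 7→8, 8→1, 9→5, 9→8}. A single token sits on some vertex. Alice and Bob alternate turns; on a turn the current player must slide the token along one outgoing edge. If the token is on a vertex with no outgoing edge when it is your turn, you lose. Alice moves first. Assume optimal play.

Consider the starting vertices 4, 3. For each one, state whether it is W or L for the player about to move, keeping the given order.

Positions with no move are L. A position that does have a move is losing for the player to move precisely when every available move leads to a winning position for the opponent. Fill in the labels:
Every edge goes from a vertex to one that appears earlier in the order 1, 8, 5, 9, 7, 3, 6, 2, 4, so processing vertices in that order labels each vertex after all of its successors.
1: no outgoing edge → L
8: reaches L-position 1 → W
5: reaches L-position 1 → W
9: only reaches 5(W), 8(W), all W → L
7: reaches L-position 1 → W
3: only reaches 8(W), which is W → L
6: only reaches 8(W), which is W → L
2: reaches L-position 3 → W
4: reaches L-position 1 → W

4: W, 3: L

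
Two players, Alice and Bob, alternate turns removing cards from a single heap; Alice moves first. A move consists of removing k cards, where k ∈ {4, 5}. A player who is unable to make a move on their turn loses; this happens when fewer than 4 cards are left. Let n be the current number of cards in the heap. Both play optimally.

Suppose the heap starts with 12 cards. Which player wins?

Bob wins.

Build the W/L table. Terminal = L. A non-terminal position is W if it has a move to some L; otherwise it is L.
n=0: no move → L
n=1: no move → L
n=2: no move → L
n=3: no move → L
n=4: →0(L), so W
n=5: →1(L), so W
n=6: →2(L), so W
n=7: →3(L), so W
n=8: →3(L), so W
n=9: →5(W), 4(W) — all W, so L
n=10: →6(W), 5(W) — all W, so L
n=11: →7(W), 6(W) — all W, so L
n=12: →8(W), 7(W) — all W, so L
The starting position 12 is L: whatever Alice does, the opponent receives a W position.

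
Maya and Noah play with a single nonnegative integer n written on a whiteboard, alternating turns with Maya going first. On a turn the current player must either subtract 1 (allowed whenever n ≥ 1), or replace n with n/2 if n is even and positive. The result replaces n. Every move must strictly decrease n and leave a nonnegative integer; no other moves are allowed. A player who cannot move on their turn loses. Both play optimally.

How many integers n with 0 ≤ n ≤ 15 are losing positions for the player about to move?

Label each position W (a win for the player to move) or L (a loss). A position with no legal move is L; any other position is W exactly when some move reaches an L, and L when every move reaches a W.
n=0: no move → L
n=1: W (go to 0, an L position)
n=2: L (sole option 1(W) is W)
n=3: W (go to 2, an L position)
n=4: W (go to 2, an L position)
n=5: L (sole option 4(W) is W)
n=6: W (go to 5, an L position)
n=7: L (sole option 6(W) is W)
n=8: W (go to 7, an L position)
n=9: L (sole option 8(W) is W)
n=10: W (go to 5, an L position)
n=11: L (sole option 10(W) is W)
n=12: W (go to 11, an L position)
n=13: L (sole option 12(W) is W)
n=14: W (go to 7, an L position)
n=15: L (sole option 14(W) is W)
L entries with 0 ≤ n ≤ 15: n = 0, 2, 5, 7, 9, 11, 13, 15; that makes 8.

8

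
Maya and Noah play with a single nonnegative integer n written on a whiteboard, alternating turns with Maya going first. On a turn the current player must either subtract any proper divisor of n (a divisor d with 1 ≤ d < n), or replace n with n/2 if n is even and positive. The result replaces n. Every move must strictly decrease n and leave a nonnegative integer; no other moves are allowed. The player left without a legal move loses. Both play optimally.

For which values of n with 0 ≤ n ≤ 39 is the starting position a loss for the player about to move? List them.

Positions with no move are L. A position that does have a move is losing for the player to move precisely when every available move leads to a winning position for the opponent. Fill in the labels:
n=0: no move → L
n=1: no move → L
n=2: reaches L-position 1 → W
n=3: only reaches 2(W), which is W → L
n=4: reaches L-position 3 → W
n=5: only reaches 4(W), which is W → L
n=6: reaches L-position 3 → W
n=7: only reaches 6(W), which is W → L
n=8: reaches L-position 7 → W
n=9: only reaches 6(W), 8(W), all W → L
n=10: reaches L-position 5 → W
n=11: only reaches 10(W), which is W → L
n=12: reaches L-position 9 → W
n=13: only reaches 12(W), which is W → L
n=14: reaches L-position 7 → W
n=15: only reaches 10(W), 12(W), 14(W), all W → L
n=16: reaches L-position 15 → W
n=17: only reaches 16(W), which is W → L
n=18: reaches L-position 9 → W
n=19: only reaches 18(W), which is W → L
n=20: reaches L-position 15 → W
n=21: only reaches 14(W), 18(W), 20(W), all W → L
n=22: reaches L-position 11 → W
n=23: only reaches 22(W), which is W → L
n=24: reaches L-position 21 → W
n=25: only reaches 20(W), 24(W), all W → L
n=26: reaches L-position 13 → W
n=27: only reaches 18(W), 24(W), 26(W), all W → L
n=28: reaches L-position 21 → W
n=29: only reaches 28(W), which is W → L
n=30: reaches L-position 15 → W
n=31: only reaches 30(W), which is W → L
n=32: reaches L-position 31 → W
n=33: only reaches 22(W), 30(W), 32(W), all W → L
n=34: reaches L-position 17 → W
n=35: only reaches 28(W), 30(W), 34(W), all W → L
n=36: reaches L-position 27 → W
n=37: only reaches 36(W), which is W → L
n=38: reaches L-position 19 → W
n=39: only reaches 26(W), 36(W), 38(W), all W → L
The losing starting values of n are exactly the entries labelled L in this table (21 of them).

0, 1, 3, 5, 7, 9, 11, 13, 15, 17, 19, 21, 23, 25, 27, 29, 31, 33, 35, 37, 39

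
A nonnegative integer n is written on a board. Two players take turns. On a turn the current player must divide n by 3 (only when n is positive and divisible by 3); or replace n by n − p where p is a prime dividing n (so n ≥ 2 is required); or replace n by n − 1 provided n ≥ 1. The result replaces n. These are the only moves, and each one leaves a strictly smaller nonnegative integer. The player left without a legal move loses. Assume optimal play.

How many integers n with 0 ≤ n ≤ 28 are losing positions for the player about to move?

8

Positions with no move are L. A position that does have a move is losing for the player to move precisely when every available move leads to a winning position for the opponent. Fill in the labels:
n=0: no move → L
n=1: W (go to 0, an L position)
n=2: W (go to 0, an L position)
n=3: W (go to 0, an L position)
n=4: L (options 2(W), 3(W) are all W)
n=5: W (go to 0, an L position)
n=6: W (go to 4, an L position)
n=7: W (go to 0, an L position)
n=8: L (options 6(W), 7(W) are all W)
n=9: W (go to 8, an L position)
n=10: W (go to 8, an L position)
n=11: W (go to 0, an L position)
n=12: W (go to 4, an L position)
n=13: W (go to 0, an L position)
n=14: L (options 7(W), 12(W), 13(W) are all W)
n=15: W (go to 14, an L position)
n=16: W (go to 14, an L position)
n=17: W (go to 0, an L position)
n=18: L (options 6(W), 15(W), 16(W), 17(W) are all W)
n=19: W (go to 0, an L position)
n=20: W (go to 18, an L position)
n=21: W (go to 14, an L position)
n=22: L (options 11(W), 20(W), 21(W) are all W)
n=23: W (go to 0, an L position)
n=24: W (go to 8, an L position)
n=25: L (options 20(W), 24(W) are all W)
n=26: W (go to 25, an L position)
n=27: L (options 9(W), 24(W), 26(W) are all W)
n=28: W (go to 27, an L position)
L entries with 0 ≤ n ≤ 28: n = 0, 4, 8, 14, 18, 22, 25, 27; that makes 8.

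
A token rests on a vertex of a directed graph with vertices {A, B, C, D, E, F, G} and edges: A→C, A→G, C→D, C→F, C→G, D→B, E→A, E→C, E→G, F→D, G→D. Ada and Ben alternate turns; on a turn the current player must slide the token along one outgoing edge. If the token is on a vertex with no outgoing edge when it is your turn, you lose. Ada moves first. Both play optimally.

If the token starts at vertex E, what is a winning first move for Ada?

Move to G.

Classify positions by backward induction: terminal positions (no move available) are L. From any other position, the mover wins iff some move reaches an L.
Every edge goes from a vertex to one that appears earlier in the order B, D, F, G, C, A, E, so processing vertices in that order labels each vertex after all of its successors.
B: no outgoing edge → L
D: →B(L), so W
F: →D(W) only, which is W, so L
G: →D(W) only, which is W, so L
C: →G(L), so W
A: →G(L), so W
E: →G(L), so W
From E, the L positions reachable in one move are: G.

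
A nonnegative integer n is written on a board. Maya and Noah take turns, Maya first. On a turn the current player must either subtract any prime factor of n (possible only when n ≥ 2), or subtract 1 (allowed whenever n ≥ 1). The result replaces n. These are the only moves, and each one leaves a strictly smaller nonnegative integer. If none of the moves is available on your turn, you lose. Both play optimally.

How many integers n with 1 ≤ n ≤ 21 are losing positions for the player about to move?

Label each position W (a win for the player to move) or L (a loss). A position with no legal move is L; any other position is W exactly when some move reaches an L, and L when every move reaches a W.
n=0: no move → L
n=1: →0(L), so W
n=2: →0(L), so W
n=3: →0(L), so W
n=4: →2(W), 3(W) — all W, so L
n=5: →0(L), so W
n=6: →4(L), so W
n=7: →0(L), so W
n=8: →6(W), 7(W) — all W, so L
n=9: →8(L), so W
n=10: →8(L), so W
n=11: →0(L), so W
n=12: →9(W), 10(W), 11(W) — all W, so L
n=13: →0(L), so W
n=14: →12(L), so W
n=15: →12(L), so W
n=16: →14(W), 15(W) — all W, so L
n=17: →0(L), so W
n=18: →16(L), so W
n=19: →0(L), so W
n=20: →15(W), 18(W), 19(W) — all W, so L
n=21: →20(L), so W
L entries with 1 ≤ n ≤ 21 (n=0 is outside the asked range and is not counted): n = 4, 8, 12, 16, 20; that makes 5.

5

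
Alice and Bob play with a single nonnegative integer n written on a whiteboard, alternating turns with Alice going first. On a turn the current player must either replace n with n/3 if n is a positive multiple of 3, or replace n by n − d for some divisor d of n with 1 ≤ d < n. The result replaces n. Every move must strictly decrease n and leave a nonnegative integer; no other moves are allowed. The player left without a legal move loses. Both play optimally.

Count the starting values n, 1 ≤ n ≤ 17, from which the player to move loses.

Use the standard recursion: the mover loses at a terminal position; elsewhere, the mover wins exactly when some move hands the opponent an L position.
n=0: no move → L
n=1: no move → L
n=2: →1(L), so W
n=3: →1(L), so W
n=4: →2(W), 3(W) — all W, so L
n=5: →4(L), so W
n=6: →4(L), so W
n=7: →6(W) only, which is W, so L
n=8: →4(L), so W
n=9: →3(W), 6(W), 8(W) — all W, so L
n=10: →9(L), so W
n=11: →10(W) only, which is W, so L
n=12: →4(L), so W
n=13: →12(W) only, which is W, so L
n=14: →7(L), so W
n=15: →5(W), 10(W), 12(W), 14(W) — all W, so L
n=16: →15(L), so W
n=17: →16(W) only, which is W, so L
L entries with 1 ≤ n ≤ 17 (n=0 is outside the asked range and is not counted): n = 1, 4, 7, 9, 11, 13, 15, 17; that makes 8.

8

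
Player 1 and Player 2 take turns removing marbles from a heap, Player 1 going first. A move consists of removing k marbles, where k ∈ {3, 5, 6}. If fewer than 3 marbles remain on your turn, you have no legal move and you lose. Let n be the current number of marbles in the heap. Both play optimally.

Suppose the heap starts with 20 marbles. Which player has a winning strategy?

Compute win/loss labels from the base case upward. A position with no move is L. Any other position is W if it can reach an L in one move, else L.
n=0: no move → L
n=1: no move → L
n=2: no move → L
n=3: W (go to 0, an L position)
n=4: W (go to 1, an L position)
n=5: W (go to 2, an L position)
n=6: W (go to 1, an L position)
n=7: W (go to 2, an L position)
n=8: W (go to 2, an L position)
n=9: L (options 6(W), 4(W), 3(W) are all W)
n=10: L (options 7(W), 5(W), 4(W) are all W)
n=11: L (options 8(W), 6(W), 5(W) are all W)
n=12: W (go to 9, an L position)
n=13: W (go to 10, an L position)
n=14: W (go to 11, an L position)
n=15: W (go to 10, an L position)
n=16: W (go to 11, an L position)
n=17: W (go to 11, an L position)
n=18: L (options 15(W), 13(W), 12(W) are all W)
n=19: L (options 16(W), 14(W), 13(W) are all W)
n=20: L (options 17(W), 15(W), 14(W) are all W)
Every move from 20 reaches a W position, so the mover loses.

Player 2 wins.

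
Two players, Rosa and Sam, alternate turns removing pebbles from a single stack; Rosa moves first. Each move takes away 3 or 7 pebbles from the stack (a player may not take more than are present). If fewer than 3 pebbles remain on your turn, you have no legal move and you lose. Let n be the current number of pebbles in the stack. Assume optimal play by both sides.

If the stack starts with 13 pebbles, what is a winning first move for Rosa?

Positions with no move are L. A position that does have a move is losing for the player to move precisely when every available move leads to a winning position for the opponent. Fill in the labels:
n=0: no move → L
n=1: no move → L
n=2: no move → L
n=3: can move to 0, which is L ⇒ W
n=4: can move to 1, which is L ⇒ W
n=5: can move to 2, which is L ⇒ W
n=6: the only move is to 3(W), a W ⇒ L
n=7: can move to 0, which is L ⇒ W
n=8: can move to 1, which is L ⇒ W
n=9: can move to 6, which is L ⇒ W
n=10: moves to 7(W), 3(W); every one is W ⇒ L
n=11: moves to 8(W), 4(W); every one is W ⇒ L
n=12: moves to 9(W), 5(W); every one is W ⇒ L
n=13: can move to 10, which is L ⇒ W
From 13, the L positions reachable in one move are: 10, 6. Any move reaching one of these is winning.

Remove 3, leaving 10.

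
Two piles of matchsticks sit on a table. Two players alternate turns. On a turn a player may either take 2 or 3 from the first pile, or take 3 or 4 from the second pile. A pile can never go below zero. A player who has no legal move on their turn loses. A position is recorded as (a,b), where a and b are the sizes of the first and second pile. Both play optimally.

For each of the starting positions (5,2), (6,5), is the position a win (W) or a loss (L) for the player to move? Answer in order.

(5,2): L, (6,5): W

Use the standard recursion: the mover loses at a terminal position; elsewhere, the mover wins exactly when some move hands the opponent an L position.
No move ever increases a pile, so every position that can arise here has a ≤ 6 and b ≤ 5; it is enough to label the cells with 0 ≤ a ≤ 6 and 0 ≤ b ≤ 5.
Every move lowers a or b (never raises either), so fill the grid row by row in increasing a, and left to right within a row: each cell's successors are then already labelled.
      b=0  b=1  b=2  b=3  b=4  b=5
a=0:    L    L    L    W    W    W
a=1:    L    L    L    W    W    W
a=2:    W    W    W    L    L    L
a=3:    W    W    W    L    L    L
a=4:    W    W    W    W    W    W
a=5:    L    L    L    W    W    W
a=6:    L    L    L    W    W    W
Cells with no legal move (terminal, hence L): (0,0), (0,1), (0,2), (1,0), (1,1), (1,2).
The remaining L cells, each justified by listing all of its moves:
(2,3): moves to (0,3)(W), (2,0)(W); every one is W ⇒ L
(2,4): moves to (0,4)(W), (2,1)(W), (2,0)(W); every one is W ⇒ L
(2,5): moves to (0,5)(W), (2,2)(W), (2,1)(W); every one is W ⇒ L
(3,3): moves to (1,3)(W), (0,3)(W), (3,0)(W); every one is W ⇒ L
(3,4): moves to (1,4)(W), (0,4)(W), (3,1)(W), (3,0)(W); every one is W ⇒ L
(3,5): moves to (1,5)(W), (0,5)(W), (3,2)(W), (3,1)(W); every one is W ⇒ L
(5,0): moves to (3,0)(W), (2,0)(W); every one is W ⇒ L
(5,1): moves to (3,1)(W), (2,1)(W); every one is W ⇒ L
(5,2): moves to (3,2)(W), (2,2)(W); every one is W ⇒ L
(6,0): moves to (4,0)(W), (3,0)(W); every one is W ⇒ L
(6,1): moves to (4,1)(W), (3,1)(W); every one is W ⇒ L
(6,2): moves to (4,2)(W), (3,2)(W); every one is W ⇒ L
Every other cell has at least one move into one of the L cells above, so it is W.
(5,2): one of the L cells justified above, so L
(6,5): the move to (3,5) reaches an L cell, so W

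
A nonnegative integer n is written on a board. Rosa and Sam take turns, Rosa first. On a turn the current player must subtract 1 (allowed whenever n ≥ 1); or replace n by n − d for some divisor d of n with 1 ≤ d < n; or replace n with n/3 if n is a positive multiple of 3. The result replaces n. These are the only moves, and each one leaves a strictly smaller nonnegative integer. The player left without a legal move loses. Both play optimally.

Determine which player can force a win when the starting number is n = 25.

Sam wins.

Compute win/loss labels from the base case upward. A position with no move is L. Any other position is W if it can reach an L in one move, else L.
n=0: no move → L
n=1: reaches L-position 0 → W
n=2: only reaches 1(W), which is W → L
n=3: reaches L-position 2 → W
n=4: reaches L-position 2 → W
n=5: only reaches 4(W), which is W → L
n=6: reaches L-position 2 → W
n=7: only reaches 6(W), which is W → L
n=8: reaches L-position 7 → W
n=9: only reaches 3(W), 6(W), 8(W), all W → L
n=10: reaches L-position 5 → W
n=11: only reaches 10(W), which is W → L
n=12: reaches L-position 9 → W
n=13: only reaches 12(W), which is W → L
n=14: reaches L-position 7 → W
n=15: reaches L-position 5 → W
n=16: only reaches 8(W), 12(W), 14(W), 15(W), all W → L
n=17: reaches L-position 16 → W
n=18: reaches L-position 9 → W
n=19: only reaches 18(W), which is W → L
n=20: reaches L-position 16 → W
n=21: reaches L-position 7 → W
n=22: reaches L-position 11 → W
n=23: only reaches 22(W), which is W → L
n=24: reaches L-position 16 → W
n=25: only reaches 20(W), 24(W), all W → L
Every move from 25 reaches a W position, so the mover loses.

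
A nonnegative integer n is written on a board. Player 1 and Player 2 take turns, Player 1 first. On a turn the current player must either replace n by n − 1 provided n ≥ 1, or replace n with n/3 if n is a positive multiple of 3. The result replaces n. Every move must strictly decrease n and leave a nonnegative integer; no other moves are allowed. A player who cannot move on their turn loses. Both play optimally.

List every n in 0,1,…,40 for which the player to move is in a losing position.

Label each position W (a win for the player to move) or L (a loss). A position with no legal move is L; any other position is W exactly when some move reaches an L, and L when every move reaches a W.
n=0: no move → L
n=1: can move to 0, which is L ⇒ W
n=2: the only move is to 1(W), a W ⇒ L
n=3: can move to 2, which is L ⇒ W
n=4: the only move is to 3(W), a W ⇒ L
n=5: can move to 4, which is L ⇒ W
n=6: can move to 2, which is L ⇒ W
n=7: the only move is to 6(W), a W ⇒ L
n=8: can move to 7, which is L ⇒ W
n=9: moves to 3(W), 8(W); every one is W ⇒ L
n=10: can move to 9, which is L ⇒ W
n=11: the only move is to 10(W), a W ⇒ L
n=12: can move to 4, which is L ⇒ W
n=13: the only move is to 12(W), a W ⇒ L
n=14: can move to 13, which is L ⇒ W
n=15: moves to 5(W), 14(W); every one is W ⇒ L
n=16: can move to 15, which is L ⇒ W
n=17: the only move is to 16(W), a W ⇒ L
n=18: can move to 17, which is L ⇒ W
n=19: the only move is to 18(W), a W ⇒ L
n=20: can move to 19, which is L ⇒ W
n=21: can move to 7, which is L ⇒ W
n=22: the only move is to 21(W), a W ⇒ L
n=23: can move to 22, which is L ⇒ W
n=24: moves to 8(W), 23(W); every one is W ⇒ L
n=25: can move to 24, which is L ⇒ W
n=26: the only move is to 25(W), a W ⇒ L
n=27: can move to 9, which is L ⇒ W
n=28: the only move is to 27(W), a W ⇒ L
n=29: can move to 28, which is L ⇒ W
n=30: moves to 10(W), 29(W); every one is W ⇒ L
n=31: can move to 30, which is L ⇒ W
n=32: the only move is to 31(W), a W ⇒ L
n=33: can move to 11, which is L ⇒ W
n=34: the only move is to 33(W), a W ⇒ L
n=35: can move to 34, which is L ⇒ W
n=36: moves to 12(W), 35(W); every one is W ⇒ L
n=37: can move to 36, which is L ⇒ W
n=38: the only move is to 37(W), a W ⇒ L
n=39: can move to 13, which is L ⇒ W
n=40: the only move is to 39(W), a W ⇒ L
The losing starting values of n are exactly the entries labelled L in this table (20 of them).

0, 2, 4, 7, 9, 11, 13, 15, 17, 19, 22, 24, 26, 28, 30, 32, 34, 36, 38, 40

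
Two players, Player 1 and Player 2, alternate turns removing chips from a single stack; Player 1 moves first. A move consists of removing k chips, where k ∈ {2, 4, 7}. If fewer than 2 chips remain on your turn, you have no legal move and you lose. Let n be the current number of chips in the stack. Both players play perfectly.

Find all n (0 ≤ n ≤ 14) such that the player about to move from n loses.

0, 1, 6, 9, 12

Use the standard recursion: the mover loses at a terminal position; elsewhere, the mover wins exactly when some move hands the opponent an L position.
n=0: no move → L
n=1: no move → L
n=2: can move to 0, which is L ⇒ W
n=3: can move to 1, which is L ⇒ W
n=4: can move to 0, which is L ⇒ W
n=5: can move to 1, which is L ⇒ W
n=6: moves to 4(W), 2(W); every one is W ⇒ L
n=7: can move to 0, which is L ⇒ W
n=8: can move to 6, which is L ⇒ W
n=9: moves to 7(W), 5(W), 2(W); every one is W ⇒ L
n=10: can move to 6, which is L ⇒ W
n=11: can move to 9, which is L ⇒ W
n=12: moves to 10(W), 8(W), 5(W); every one is W ⇒ L
n=13: can move to 9, which is L ⇒ W
n=14: can move to 12, which is L ⇒ W
The losing starting values of n are exactly the entries labelled L in this table (5 of them).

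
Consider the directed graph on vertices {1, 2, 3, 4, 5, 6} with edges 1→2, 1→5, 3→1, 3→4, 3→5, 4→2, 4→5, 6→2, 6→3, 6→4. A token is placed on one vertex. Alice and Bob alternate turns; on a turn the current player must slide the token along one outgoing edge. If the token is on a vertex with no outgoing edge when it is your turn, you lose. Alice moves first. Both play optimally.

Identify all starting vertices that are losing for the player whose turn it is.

Classify positions by backward induction: terminal positions (no move available) are L. From any other position, the mover wins iff some move reaches an L.
Every edge goes from a vertex to one that appears earlier in the order 2, 5, 1, 4, 3, 6, so processing vertices in that order labels each vertex after all of its successors.
2: no outgoing edge → L
5: no outgoing edge → L
1: →5(L), so W
4: →5(L), so W
3: →5(L), so W
6: →2(L), so W
Reading off the rows marked L gives the requested list; there are 2 such vertices.

2, 5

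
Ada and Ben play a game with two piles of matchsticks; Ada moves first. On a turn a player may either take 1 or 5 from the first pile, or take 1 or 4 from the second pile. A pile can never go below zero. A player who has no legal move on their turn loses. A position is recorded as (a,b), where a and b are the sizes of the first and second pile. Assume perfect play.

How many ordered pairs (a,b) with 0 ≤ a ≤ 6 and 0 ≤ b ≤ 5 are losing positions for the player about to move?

18

Classify positions by backward induction: terminal positions (no move available) are L. From any other position, the mover wins iff some move reaches an L.
Every move lowers a or b (never raises either), so fill the grid row by row in increasing a, and left to right within a row: each cell's successors are then already labelled.
      b=0  b=1  b=2  b=3  b=4  b=5
a=0:    L    W    L    W    W    L
a=1:    W    L    W    L    W    W
a=2:    L    W    L    W    W    L
a=3:    W    L    W    L    W    W
a=4:    L    W    L    W    W    L
a=5:    W    L    W    L    W    W
a=6:    L    W    L    W    W    L
Cells with no legal move (terminal, hence L): (0,0).
The remaining L cells, each justified by listing all of its moves:
(0,2): L (sole option (0,1)(W) is W)
(0,5): L (options (0,4)(W), (0,1)(W) are all W)
(1,1): L (options (0,1)(W), (1,0)(W) are all W)
(1,3): L (options (0,3)(W), (1,2)(W) are all W)
(2,0): L (sole option (1,0)(W) is W)
(2,2): L (options (1,2)(W), (2,1)(W) are all W)
(2,5): L (options (1,5)(W), (2,4)(W), (2,1)(W) are all W)
(3,1): L (options (2,1)(W), (3,0)(W) are all W)
(3,3): L (options (2,3)(W), (3,2)(W) are all W)
(4,0): L (sole option (3,0)(W) is W)
(4,2): L (options (3,2)(W), (4,1)(W) are all W)
(4,5): L (options (3,5)(W), (4,4)(W), (4,1)(W) are all W)
(5,1): L (options (4,1)(W), (0,1)(W), (5,0)(W) are all W)
(5,3): L (options (4,3)(W), (0,3)(W), (5,2)(W) are all W)
(6,0): L (options (5,0)(W), (1,0)(W) are all W)
(6,2): L (options (5,2)(W), (1,2)(W), (6,1)(W) are all W)
(6,5): L (options (5,5)(W), (1,5)(W), (6,4)(W), (6,1)(W) are all W)
Every other cell has at least one move into one of the L cells above, so it is W.
L cells per row: a=0: 3, a=1: 2, a=2: 3, a=3: 2, a=4: 3, a=5: 2, a=6: 3; total 18.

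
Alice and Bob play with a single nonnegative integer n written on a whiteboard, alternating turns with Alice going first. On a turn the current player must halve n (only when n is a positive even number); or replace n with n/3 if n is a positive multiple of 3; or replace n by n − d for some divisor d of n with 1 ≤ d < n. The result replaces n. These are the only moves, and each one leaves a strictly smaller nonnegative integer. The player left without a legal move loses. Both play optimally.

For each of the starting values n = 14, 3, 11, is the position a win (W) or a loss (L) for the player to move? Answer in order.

14: W, 3: W, 11: L

Label each position W (a win for the player to move) or L (a loss). A position with no legal move is L; any other position is W exactly when some move reaches an L, and L when every move reaches a W.
n=0: no move → L
n=1: no move → L
n=2: can move to 1, which is L ⇒ W
n=3: can move to 1, which is L ⇒ W
n=4: moves to 2(W), 3(W); every one is W ⇒ L
n=5: can move to 4, which is L ⇒ W
n=6: can move to 4, which is L ⇒ W
n=7: the only move is to 6(W), a W ⇒ L
n=8: can move to 4, which is L ⇒ W
n=9: moves to 3(W), 6(W), 8(W); every one is W ⇒ L
n=10: can move to 9, which is L ⇒ W
n=11: the only move is to 10(W), a W ⇒ L
n=12: can move to 4, which is L ⇒ W
n=13: the only move is to 12(W), a W ⇒ L
n=14: can move to 7, which is L ⇒ W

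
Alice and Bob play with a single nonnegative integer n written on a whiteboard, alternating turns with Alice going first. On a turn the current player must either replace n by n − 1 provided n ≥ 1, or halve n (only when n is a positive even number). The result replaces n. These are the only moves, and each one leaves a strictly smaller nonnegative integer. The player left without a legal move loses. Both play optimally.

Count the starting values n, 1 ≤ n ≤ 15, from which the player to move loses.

Label each position W (a win for the player to move) or L (a loss). A position with no legal move is L; any other position is W exactly when some move reaches an L, and L when every move reaches a W.
n=0: no move → L
n=1: reaches L-position 0 → W
n=2: only reaches 1(W), which is W → L
n=3: reaches L-position 2 → W
n=4: reaches L-position 2 → W
n=5: only reaches 4(W), which is W → L
n=6: reaches L-position 5 → W
n=7: only reaches 6(W), which is W → L
n=8: reaches L-position 7 → W
n=9: only reaches 8(W), which is W → L
n=10: reaches L-position 5 → W
n=11: only reaches 10(W), which is W → L
n=12: reaches L-position 11 → W
n=13: only reaches 12(W), which is W → L
n=14: reaches L-position 7 → W
n=15: only reaches 14(W), which is W → L
L entries with 1 ≤ n ≤ 15 (n=0 is outside the asked range and is not counted): n = 2, 5, 7, 9, 11, 13, 15; that makes 7.

7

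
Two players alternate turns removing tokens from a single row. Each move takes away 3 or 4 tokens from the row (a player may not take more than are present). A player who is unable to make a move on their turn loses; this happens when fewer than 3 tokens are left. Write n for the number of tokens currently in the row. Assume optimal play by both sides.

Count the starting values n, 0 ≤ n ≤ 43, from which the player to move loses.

20

Positions with no move are L. A position that does have a move is losing for the player to move precisely when every available move leads to a winning position for the opponent. Fill in the labels:
n=0: no move → L
n=1: no move → L
n=2: no move → L
n=3: →0(L), so W
n=4: →1(L), so W
n=5: →2(L), so W
n=6: →2(L), so W
n=7: →4(W), 3(W) — all W, so L
n=8: →5(W), 4(W) — all W, so L
n=9: →6(W), 5(W) — all W, so L
n=10: →7(L), so W
n=11: →8(L), so W
n=12: →9(L), so W
n=13: →9(L), so W
n=14: →11(W), 10(W) — all W, so L
n=15: →12(W), 11(W) — all W, so L
n=16: →13(W), 12(W) — all W, so L
n=17: →14(L), so W
n=18: →15(L), so W
n=19: →16(L), so W
n=20: →16(L), so W
n=21: →18(W), 17(W) — all W, so L
n=22: →19(W), 18(W) — all W, so L
n=23: →20(W), 19(W) — all W, so L
n=24: →21(L), so W
n=25: →22(L), so W
n=26: →23(L), so W
n=27: →23(L), so W
n=28: →25(W), 24(W) — all W, so L
n=29: →26(W), 25(W) — all W, so L
n=30: →27(W), 26(W) — all W, so L
n=31: →28(L), so W
n=32: →29(L), so W
n=33: →30(L), so W
n=34: →30(L), so W
n=35: →32(W), 31(W) — all W, so L
n=36: →33(W), 32(W) — all W, so L
n=37: →34(W), 33(W) — all W, so L
n=38: →35(L), so W
n=39: →36(L), so W
n=40: →37(L), so W
n=41: →37(L), so W
n=42: →39(W), 38(W) — all W, so L
n=43: →40(W), 39(W) — all W, so L
L entries with 0 ≤ n ≤ 43: n = 0, 1, 2, 7, 8, 9, 14, 15, 16, 21, 22, 23, 28, 29, 30, 35, 36, 37, 42, 43; that makes 20.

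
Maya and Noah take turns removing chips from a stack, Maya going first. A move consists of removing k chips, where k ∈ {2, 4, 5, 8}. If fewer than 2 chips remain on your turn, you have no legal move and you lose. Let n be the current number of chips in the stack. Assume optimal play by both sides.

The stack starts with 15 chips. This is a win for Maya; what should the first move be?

Build the W/L table. Terminal = L. A non-terminal position is W if it has a move to some L; otherwise it is L.
n=0: no move → L
n=1: no move → L
n=2: W (go to 0, an L position)
n=3: W (go to 1, an L position)
n=4: W (go to 0, an L position)
n=5: W (go to 1, an L position)
n=6: W (go to 1, an L position)
n=7: L (options 5(W), 3(W), 2(W) are all W)
n=8: W (go to 0, an L position)
n=9: W (go to 7, an L position)
n=10: L (options 8(W), 6(W), 5(W), 2(W) are all W)
n=11: W (go to 7, an L position)
n=12: W (go to 10, an L position)
n=13: L (options 11(W), 9(W), 8(W), 5(W) are all W)
n=14: W (go to 10, an L position)
n=15: W (go to 13, an L position)
From 15, the L positions reachable in one move are: 13, 10, 7. Any move reaching one of these is winning.

Remove 2, leaving 13.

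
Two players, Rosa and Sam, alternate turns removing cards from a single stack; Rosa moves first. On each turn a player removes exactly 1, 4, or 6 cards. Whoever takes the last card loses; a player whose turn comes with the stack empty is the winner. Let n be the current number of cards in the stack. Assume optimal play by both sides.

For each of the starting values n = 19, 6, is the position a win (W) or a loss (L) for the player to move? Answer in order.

19: W, 6: L

Classify positions by backward induction: terminal positions (no move available) are W. From any other position, the mover wins iff some move reaches an L.
n=0: no move; the opponent has just taken the last card and therefore loses → W
n=1: the only move is to 0(W), a W ⇒ L
n=2: can move to 1, which is L ⇒ W
n=3: the only move is to 2(W), a W ⇒ L
n=4: can move to 3, which is L ⇒ W
n=5: can move to 1, which is L ⇒ W
n=6: moves to 5(W), 2(W), 0(W); every one is W ⇒ L
n=7: can move to 6, which is L ⇒ W
n=8: moves to 7(W), 4(W), 2(W); every one is W ⇒ L
n=9: can move to 8, which is L ⇒ W
n=10: can move to 6, which is L ⇒ W
n=11: moves to 10(W), 7(W), 5(W); every one is W ⇒ L
n=12: can move to 11, which is L ⇒ W
n=13: moves to 12(W), 9(W), 7(W); every one is W ⇒ L
n=14: can move to 13, which is L ⇒ W
n=15: can move to 11, which is L ⇒ W
n=16: moves to 15(W), 12(W), 10(W); every one is W ⇒ L
n=17: can move to 16, which is L ⇒ W
n=18: moves to 17(W), 14(W), 12(W); every one is W ⇒ L
n=19: can move to 18, which is L ⇒ W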